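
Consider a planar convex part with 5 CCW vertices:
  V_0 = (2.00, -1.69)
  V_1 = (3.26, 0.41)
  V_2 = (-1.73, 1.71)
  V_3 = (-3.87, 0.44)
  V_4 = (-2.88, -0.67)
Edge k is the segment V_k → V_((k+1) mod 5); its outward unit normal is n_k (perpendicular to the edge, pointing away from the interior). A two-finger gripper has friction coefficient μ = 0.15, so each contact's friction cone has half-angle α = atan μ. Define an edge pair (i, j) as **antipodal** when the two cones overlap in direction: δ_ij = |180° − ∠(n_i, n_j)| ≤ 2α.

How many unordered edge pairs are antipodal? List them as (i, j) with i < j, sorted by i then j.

count = 1; pairs: (1,4)

α = atan 0.15 = 8.53°;  2α = 17.06°
n_0 = (+0.8575, -0.5145)
n_1 = (+0.2521, +0.9677)
n_2 = (-0.5104, +0.8600)
n_3 = (-0.7463, -0.6656)
n_4 = (-0.2046, -0.9788)
  (0,1): δ = 73.64°  ·
  (0,2): δ = 28.35°  ·
  (0,3): δ = 72.69°  ·
  (0,4): δ = 109.16°  ·
  (1,2): δ = 134.71°  ·
  (1,3): δ = 33.67°  ·
  (1,4): δ = 2.80°  ✓
  (2,3): δ = 78.96°  ·
  (2,4): δ = 42.49°  ·
  (3,4): δ = 143.54°  ·
antipodal pairs: 1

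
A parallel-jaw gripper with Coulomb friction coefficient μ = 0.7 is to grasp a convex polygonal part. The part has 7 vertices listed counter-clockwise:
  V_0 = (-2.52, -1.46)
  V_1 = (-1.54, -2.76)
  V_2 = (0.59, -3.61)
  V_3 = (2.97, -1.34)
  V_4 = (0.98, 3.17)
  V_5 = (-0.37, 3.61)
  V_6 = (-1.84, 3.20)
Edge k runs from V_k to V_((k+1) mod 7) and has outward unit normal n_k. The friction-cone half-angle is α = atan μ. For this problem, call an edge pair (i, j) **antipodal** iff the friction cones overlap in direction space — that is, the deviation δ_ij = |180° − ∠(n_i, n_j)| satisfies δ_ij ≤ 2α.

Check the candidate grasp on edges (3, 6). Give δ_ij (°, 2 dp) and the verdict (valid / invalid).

α = atan 0.7 = 34.99°;  2α = 69.98°
edge 3: e_3 = (-1.99, +4.51);  n_3 = (+0.9149, +0.4037)
edge 6: e_6 = (-0.68, -4.66);  n_6 = (-0.9895, +0.1444)
∠(n_3, n_6) = 147.89°
δ = |180° − 147.89°| = 32.11°
32.11° ≤ 2α = 69.98°  →  valid

δ = 32.11°, valid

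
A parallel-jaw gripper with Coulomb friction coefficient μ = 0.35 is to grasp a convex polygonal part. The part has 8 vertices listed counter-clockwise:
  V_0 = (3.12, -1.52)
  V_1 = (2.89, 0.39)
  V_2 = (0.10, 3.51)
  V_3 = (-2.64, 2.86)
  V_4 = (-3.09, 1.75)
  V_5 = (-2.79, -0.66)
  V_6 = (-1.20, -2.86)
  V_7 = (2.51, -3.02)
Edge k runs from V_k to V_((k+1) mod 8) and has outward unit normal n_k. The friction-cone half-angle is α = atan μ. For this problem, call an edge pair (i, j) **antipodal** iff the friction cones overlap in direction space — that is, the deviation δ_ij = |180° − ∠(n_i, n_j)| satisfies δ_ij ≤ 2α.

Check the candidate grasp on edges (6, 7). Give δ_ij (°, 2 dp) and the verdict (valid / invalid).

δ = 109.66°, invalid

α = atan 0.35 = 19.29°;  2α = 38.58°
edge 6: e_6 = (+3.71, -0.16);  n_6 = (-0.0431, -0.9991)
edge 7: e_7 = (+0.61, +1.50);  n_7 = (+0.9263, -0.3767)
∠(n_6, n_7) = 70.34°
δ = |180° − 70.34°| = 109.66°
109.66° > 2α = 38.58°  →  invalid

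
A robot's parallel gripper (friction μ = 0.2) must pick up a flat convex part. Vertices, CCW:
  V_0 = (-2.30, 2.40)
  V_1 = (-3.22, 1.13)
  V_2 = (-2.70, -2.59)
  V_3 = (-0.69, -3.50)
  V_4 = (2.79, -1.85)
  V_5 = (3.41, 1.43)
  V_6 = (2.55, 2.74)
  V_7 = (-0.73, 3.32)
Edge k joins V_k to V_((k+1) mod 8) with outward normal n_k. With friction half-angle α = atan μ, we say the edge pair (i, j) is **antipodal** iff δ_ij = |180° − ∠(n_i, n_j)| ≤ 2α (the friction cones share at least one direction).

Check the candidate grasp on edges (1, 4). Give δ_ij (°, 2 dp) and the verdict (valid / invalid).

α = atan 0.2 = 11.31°;  2α = 22.62°
edge 1: e_1 = (+0.52, -3.72);  n_1 = (-0.9904, -0.1384)
edge 4: e_4 = (+0.62, +3.28);  n_4 = (+0.9826, -0.1857)
∠(n_1, n_4) = 161.34°
δ = |180° − 161.34°| = 18.66°
18.66° ≤ 2α = 22.62°  →  valid

δ = 18.66°, valid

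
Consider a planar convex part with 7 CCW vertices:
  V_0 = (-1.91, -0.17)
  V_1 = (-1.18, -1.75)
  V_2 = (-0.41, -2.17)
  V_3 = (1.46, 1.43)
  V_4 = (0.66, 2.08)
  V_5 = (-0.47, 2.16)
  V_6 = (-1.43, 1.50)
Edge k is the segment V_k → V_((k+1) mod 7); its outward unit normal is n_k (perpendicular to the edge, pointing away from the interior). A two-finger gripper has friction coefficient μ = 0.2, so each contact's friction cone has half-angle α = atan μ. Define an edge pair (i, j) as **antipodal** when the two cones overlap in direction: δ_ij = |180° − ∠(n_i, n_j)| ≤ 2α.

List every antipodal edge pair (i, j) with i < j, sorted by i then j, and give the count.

α = atan 0.2 = 11.31°;  2α = 22.62°
n_0 = (-0.9078, -0.4194)
n_1 = (-0.4789, -0.8779)
n_2 = (+0.8874, -0.4610)
n_3 = (+0.6306, +0.7761)
n_4 = (+0.0706, +0.9975)
n_5 = (-0.5665, +0.8240)
n_6 = (-0.9611, +0.2762)
  (0,1): δ = 143.41°  ·
  (0,2): δ = 52.25°  ·
  (0,3): δ = 26.11°  ·
  (0,4): δ = 61.15°  ·
  (0,5): δ = 99.71°  ·
  (0,6): δ = 139.17°  ·
  (1,2): δ = 88.84°  ·
  (1,3): δ = 10.48°  ✓
  (1,4): δ = 24.56°  ·
  (1,5): δ = 63.12°  ·
  (1,6): δ = 102.57°  ·
  (2,3): δ = 101.64°  ·
  (2,4): δ = 66.60°  ·
  (2,5): δ = 28.04°  ·
  (2,6): δ = 11.41°  ✓
  (3,4): δ = 144.96°  ·
  (3,5): δ = 106.40°  ·
  (3,6): δ = 66.94°  ·
  (4,5): δ = 141.44°  ·
  (4,6): δ = 101.99°  ·
  (5,6): δ = 140.54°  ·
antipodal pairs: 2

count = 2; pairs: (1,3), (2,6)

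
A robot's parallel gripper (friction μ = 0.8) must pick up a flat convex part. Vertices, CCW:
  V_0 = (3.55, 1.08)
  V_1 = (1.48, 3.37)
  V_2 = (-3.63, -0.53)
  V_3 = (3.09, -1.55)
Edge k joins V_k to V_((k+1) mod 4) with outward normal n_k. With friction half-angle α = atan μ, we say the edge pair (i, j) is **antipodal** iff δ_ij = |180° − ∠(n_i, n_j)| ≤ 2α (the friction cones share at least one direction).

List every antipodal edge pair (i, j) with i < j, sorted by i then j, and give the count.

α = atan 0.8 = 38.66°;  2α = 77.32°
n_0 = (+0.7418, +0.6706)
n_1 = (-0.6067, +0.7949)
n_2 = (-0.1501, -0.9887)
n_3 = (+0.9850, -0.1723)
  (0,1): δ = 94.76°  ·
  (0,2): δ = 39.26°  ✓
  (0,3): δ = 127.97°  ·
  (1,2): δ = 45.98°  ✓
  (1,3): δ = 42.73°  ✓
  (2,3): δ = 91.29°  ·
antipodal pairs: 3

count = 3; pairs: (0,2), (1,2), (1,3)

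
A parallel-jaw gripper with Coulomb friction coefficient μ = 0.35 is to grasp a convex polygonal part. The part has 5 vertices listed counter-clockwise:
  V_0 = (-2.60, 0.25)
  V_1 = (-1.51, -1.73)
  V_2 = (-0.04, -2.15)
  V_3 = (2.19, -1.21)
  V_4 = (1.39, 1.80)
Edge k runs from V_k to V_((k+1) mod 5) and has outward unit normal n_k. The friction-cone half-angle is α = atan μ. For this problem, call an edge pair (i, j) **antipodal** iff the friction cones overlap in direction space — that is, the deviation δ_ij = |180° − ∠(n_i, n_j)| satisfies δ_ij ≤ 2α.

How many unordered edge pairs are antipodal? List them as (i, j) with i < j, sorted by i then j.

α = atan 0.35 = 19.29°;  2α = 38.58°
n_0 = (-0.8760, -0.4823)
n_1 = (-0.2747, -0.9615)
n_2 = (+0.3884, -0.9215)
n_3 = (+0.9664, +0.2569)
n_4 = (-0.3621, +0.9321)
  (0,1): δ = 134.78°  ·
  (0,2): δ = 95.98°  ·
  (0,3): δ = 13.95°  ✓
  (0,4): δ = 82.40°  ·
  (1,2): δ = 141.20°  ·
  (1,3): δ = 59.17°  ·
  (1,4): δ = 37.18°  ✓
  (2,3): δ = 97.97°  ·
  (2,4): δ = 1.63°  ✓
  (3,4): δ = 83.65°  ·
antipodal pairs: 3

count = 3; pairs: (0,3), (1,4), (2,4)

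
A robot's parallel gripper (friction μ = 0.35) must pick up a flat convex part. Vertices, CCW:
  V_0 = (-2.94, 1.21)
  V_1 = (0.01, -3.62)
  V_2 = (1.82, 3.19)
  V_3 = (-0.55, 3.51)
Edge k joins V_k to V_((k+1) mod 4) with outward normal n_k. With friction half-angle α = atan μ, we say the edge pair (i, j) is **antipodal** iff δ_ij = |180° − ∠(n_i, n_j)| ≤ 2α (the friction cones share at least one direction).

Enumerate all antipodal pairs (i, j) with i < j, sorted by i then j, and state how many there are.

count = 1; pairs: (1,3)

α = atan 0.35 = 19.29°;  2α = 38.58°
n_0 = (-0.8534, -0.5212)
n_1 = (+0.9664, -0.2569)
n_2 = (+0.1338, +0.9910)
n_3 = (-0.6934, +0.7205)
  (0,1): δ = 46.30°  ·
  (0,2): δ = 50.90°  ·
  (0,3): δ = 102.49°  ·
  (1,2): δ = 82.81°  ·
  (1,3): δ = 31.22°  ✓
  (2,3): δ = 128.41°  ·
antipodal pairs: 1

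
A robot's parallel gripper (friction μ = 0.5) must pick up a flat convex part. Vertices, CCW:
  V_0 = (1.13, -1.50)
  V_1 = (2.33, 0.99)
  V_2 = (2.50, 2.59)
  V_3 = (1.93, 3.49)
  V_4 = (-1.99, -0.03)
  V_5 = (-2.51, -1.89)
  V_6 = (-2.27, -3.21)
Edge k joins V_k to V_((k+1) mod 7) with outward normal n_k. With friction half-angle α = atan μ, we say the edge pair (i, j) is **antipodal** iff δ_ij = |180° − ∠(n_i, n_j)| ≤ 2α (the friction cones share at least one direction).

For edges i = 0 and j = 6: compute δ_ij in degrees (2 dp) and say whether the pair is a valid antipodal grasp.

δ = 142.43°, invalid

α = atan 0.5 = 26.57°;  2α = 53.13°
edge 0: e_0 = (+1.20, +2.49);  n_0 = (+0.9008, -0.4341)
edge 6: e_6 = (+3.40, +1.71);  n_6 = (+0.4493, -0.8934)
∠(n_0, n_6) = 37.57°
δ = |180° − 37.57°| = 142.43°
142.43° > 2α = 53.13°  →  invalid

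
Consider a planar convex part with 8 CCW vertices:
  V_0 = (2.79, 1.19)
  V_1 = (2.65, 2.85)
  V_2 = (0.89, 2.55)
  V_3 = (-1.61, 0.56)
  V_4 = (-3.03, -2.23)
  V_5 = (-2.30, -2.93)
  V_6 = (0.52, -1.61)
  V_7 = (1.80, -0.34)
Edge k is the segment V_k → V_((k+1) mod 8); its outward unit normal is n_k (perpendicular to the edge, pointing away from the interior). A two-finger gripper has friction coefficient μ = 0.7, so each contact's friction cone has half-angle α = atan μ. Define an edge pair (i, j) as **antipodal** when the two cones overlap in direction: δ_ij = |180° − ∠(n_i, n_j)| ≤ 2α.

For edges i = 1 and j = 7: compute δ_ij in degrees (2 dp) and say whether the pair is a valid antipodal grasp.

δ = 47.42°, valid

α = atan 0.7 = 34.99°;  2α = 69.98°
edge 1: e_1 = (-1.76, -0.30);  n_1 = (-0.1680, +0.9858)
edge 7: e_7 = (+0.99, +1.53);  n_7 = (+0.8396, -0.5433)
∠(n_1, n_7) = 132.58°
δ = |180° − 132.58°| = 47.42°
47.42° ≤ 2α = 69.98°  →  valid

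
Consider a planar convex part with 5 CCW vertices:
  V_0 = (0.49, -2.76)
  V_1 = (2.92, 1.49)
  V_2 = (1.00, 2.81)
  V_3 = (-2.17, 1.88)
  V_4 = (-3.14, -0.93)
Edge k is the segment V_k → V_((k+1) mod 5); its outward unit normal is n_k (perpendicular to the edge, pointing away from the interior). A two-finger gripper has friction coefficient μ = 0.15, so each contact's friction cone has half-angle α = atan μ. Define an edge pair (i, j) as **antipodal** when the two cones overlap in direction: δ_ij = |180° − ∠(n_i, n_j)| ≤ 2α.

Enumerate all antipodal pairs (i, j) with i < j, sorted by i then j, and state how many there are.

α = atan 0.15 = 8.53°;  2α = 17.06°
n_0 = (+0.8681, -0.4964)
n_1 = (+0.5665, +0.8240)
n_2 = (-0.2815, +0.9596)
n_3 = (-0.9453, +0.3263)
n_4 = (-0.4502, -0.8929)
  (0,1): δ = 94.75°  ·
  (0,2): δ = 43.89°  ·
  (0,3): δ = 10.71°  ✓
  (0,4): δ = 93.01°  ·
  (1,2): δ = 129.14°  ·
  (1,3): δ = 74.54°  ·
  (1,4): δ = 7.75°  ✓
  (2,3): δ = 125.39°  ·
  (2,4): δ = 43.10°  ·
  (3,4): δ = 97.71°  ·
antipodal pairs: 2

count = 2; pairs: (0,3), (1,4)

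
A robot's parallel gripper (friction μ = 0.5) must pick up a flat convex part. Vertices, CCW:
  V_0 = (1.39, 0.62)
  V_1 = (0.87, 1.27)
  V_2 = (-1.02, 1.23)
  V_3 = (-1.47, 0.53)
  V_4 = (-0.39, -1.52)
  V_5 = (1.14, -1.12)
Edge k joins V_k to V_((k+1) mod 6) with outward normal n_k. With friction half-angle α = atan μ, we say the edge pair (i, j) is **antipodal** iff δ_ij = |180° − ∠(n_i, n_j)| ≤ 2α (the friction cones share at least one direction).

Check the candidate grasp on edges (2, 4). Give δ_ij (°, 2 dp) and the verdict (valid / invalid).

δ = 42.61°, valid

α = atan 0.5 = 26.57°;  2α = 53.13°
edge 2: e_2 = (-0.45, -0.70);  n_2 = (-0.8412, +0.5408)
edge 4: e_4 = (+1.53, +0.40);  n_4 = (+0.2529, -0.9675)
∠(n_2, n_4) = 137.39°
δ = |180° − 137.39°| = 42.61°
42.61° ≤ 2α = 53.13°  →  valid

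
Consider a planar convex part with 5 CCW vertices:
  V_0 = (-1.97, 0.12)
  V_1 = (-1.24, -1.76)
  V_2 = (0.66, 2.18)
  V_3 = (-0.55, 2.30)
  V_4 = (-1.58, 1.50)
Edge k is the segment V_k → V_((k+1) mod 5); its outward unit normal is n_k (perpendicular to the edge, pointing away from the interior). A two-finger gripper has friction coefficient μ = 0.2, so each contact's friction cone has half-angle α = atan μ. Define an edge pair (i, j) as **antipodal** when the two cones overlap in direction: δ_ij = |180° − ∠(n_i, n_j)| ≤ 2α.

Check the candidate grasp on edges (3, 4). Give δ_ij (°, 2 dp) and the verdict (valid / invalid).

α = atan 0.2 = 11.31°;  2α = 22.62°
edge 3: e_3 = (-1.03, -0.80);  n_3 = (-0.6134, +0.7898)
edge 4: e_4 = (-0.39, -1.38);  n_4 = (-0.9623, +0.2720)
∠(n_3, n_4) = 36.38°
δ = |180° − 36.38°| = 143.62°
143.62° > 2α = 22.62°  →  invalid

δ = 143.62°, invalid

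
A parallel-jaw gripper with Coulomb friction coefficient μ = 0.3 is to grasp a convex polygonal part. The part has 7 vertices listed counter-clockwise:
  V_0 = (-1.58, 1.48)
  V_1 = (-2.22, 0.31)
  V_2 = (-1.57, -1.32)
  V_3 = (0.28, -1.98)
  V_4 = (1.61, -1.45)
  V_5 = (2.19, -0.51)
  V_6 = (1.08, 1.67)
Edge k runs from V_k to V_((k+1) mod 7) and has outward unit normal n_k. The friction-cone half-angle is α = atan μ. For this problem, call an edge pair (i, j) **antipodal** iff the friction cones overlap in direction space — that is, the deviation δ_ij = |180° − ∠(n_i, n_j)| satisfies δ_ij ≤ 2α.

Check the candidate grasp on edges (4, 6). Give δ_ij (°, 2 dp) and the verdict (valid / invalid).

δ = 54.24°, invalid

α = atan 0.3 = 16.70°;  2α = 33.40°
edge 4: e_4 = (+0.58, +0.94);  n_4 = (+0.8510, -0.5251)
edge 6: e_6 = (-2.66, -0.19);  n_6 = (-0.0712, +0.9975)
∠(n_4, n_6) = 125.76°
δ = |180° − 125.76°| = 54.24°
54.24° > 2α = 33.40°  →  invalid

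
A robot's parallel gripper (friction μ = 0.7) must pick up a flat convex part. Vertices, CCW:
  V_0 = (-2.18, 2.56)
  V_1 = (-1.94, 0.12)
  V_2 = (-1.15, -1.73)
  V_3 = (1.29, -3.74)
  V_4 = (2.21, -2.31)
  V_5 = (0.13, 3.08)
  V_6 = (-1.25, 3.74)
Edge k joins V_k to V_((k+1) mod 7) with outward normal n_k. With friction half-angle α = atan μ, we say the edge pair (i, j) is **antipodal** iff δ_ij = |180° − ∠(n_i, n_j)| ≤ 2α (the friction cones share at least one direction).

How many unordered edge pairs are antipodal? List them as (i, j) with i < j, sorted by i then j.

α = atan 0.7 = 34.99°;  2α = 69.98°
n_0 = (-0.9952, -0.0979)
n_1 = (-0.9197, -0.3927)
n_2 = (-0.6358, -0.7718)
n_3 = (+0.8410, -0.5411)
n_4 = (+0.9329, +0.3600)
n_5 = (+0.4315, +0.9021)
n_6 = (-0.7854, +0.6190)
  (0,1): δ = 162.49°  ·
  (0,2): δ = 135.10°  ·
  (0,3): δ = 38.37°  ✓
  (0,4): δ = 15.48°  ✓
  (0,5): δ = 58.82°  ✓
  (0,6): δ = 136.14°  ·
  (1,2): δ = 152.60°  ·
  (1,3): δ = 55.88°  ✓
  (1,4): δ = 2.02°  ✓
  (1,5): δ = 41.32°  ✓
  (1,6): δ = 118.63°  ·
  (2,3): δ = 83.27°  ·
  (2,4): δ = 29.42°  ✓
  (2,5): δ = 13.92°  ✓
  (2,6): δ = 91.24°  ·
  (3,4): δ = 126.14°  ·
  (3,5): δ = 82.80°  ·
  (3,6): δ = 5.49°  ✓
  (4,5): δ = 136.66°  ·
  (4,6): δ = 59.34°  ✓
  (5,6): δ = 102.68°  ·
antipodal pairs: 10

count = 10; pairs: (0,3), (0,4), (0,5), (1,3), (1,4), (1,5), (2,4), (2,5), (3,6), (4,6)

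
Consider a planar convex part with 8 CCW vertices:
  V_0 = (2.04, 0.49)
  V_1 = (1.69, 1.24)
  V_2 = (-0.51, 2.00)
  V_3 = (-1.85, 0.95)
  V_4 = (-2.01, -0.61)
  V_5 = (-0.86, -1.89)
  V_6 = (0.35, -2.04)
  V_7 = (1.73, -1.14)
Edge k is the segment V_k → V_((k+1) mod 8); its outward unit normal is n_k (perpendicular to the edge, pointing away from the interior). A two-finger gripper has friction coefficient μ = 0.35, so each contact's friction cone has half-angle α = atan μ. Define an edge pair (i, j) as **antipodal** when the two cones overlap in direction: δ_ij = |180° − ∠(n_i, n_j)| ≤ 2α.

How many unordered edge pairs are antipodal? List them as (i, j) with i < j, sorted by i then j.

α = atan 0.35 = 19.29°;  2α = 38.58°
n_0 = (+0.9062, +0.4229)
n_1 = (+0.3265, +0.9452)
n_2 = (-0.6168, +0.7871)
n_3 = (-0.9948, +0.1020)
n_4 = (-0.7439, -0.6683)
n_5 = (-0.1230, -0.9924)
n_6 = (+0.5463, -0.8376)
n_7 = (+0.9824, -0.1868)
  (0,1): δ = 134.07°  ·
  (0,2): δ = 76.94°  ·
  (0,3): δ = 30.87°  ✓
  (0,4): δ = 16.92°  ✓
  (0,5): δ = 57.92°  ·
  (0,6): δ = 98.09°  ·
  (0,7): δ = 144.21°  ·
  (1,2): δ = 122.86°  ·
  (1,3): δ = 76.80°  ·
  (1,4): δ = 29.00°  ✓
  (1,5): δ = 11.99°  ✓
  (1,6): δ = 52.17°  ·
  (1,7): δ = 98.29°  ·
  (2,3): δ = 133.94°  ·
  (2,4): δ = 86.14°  ·
  (2,5): δ = 45.15°  ·
  (2,6): δ = 4.97°  ✓
  (2,7): δ = 41.15°  ·
  (3,4): δ = 132.21°  ·
  (3,5): δ = 91.21°  ·
  (3,6): δ = 51.03°  ·
  (3,7): δ = 4.91°  ✓
  (4,5): δ = 139.00°  ·
  (4,6): δ = 98.83°  ·
  (4,7): δ = 52.71°  ·
  (5,6): δ = 139.82°  ·
  (5,7): δ = 93.70°  ·
  (6,7): δ = 133.88°  ·
antipodal pairs: 6

count = 6; pairs: (0,3), (0,4), (1,4), (1,5), (2,6), (3,7)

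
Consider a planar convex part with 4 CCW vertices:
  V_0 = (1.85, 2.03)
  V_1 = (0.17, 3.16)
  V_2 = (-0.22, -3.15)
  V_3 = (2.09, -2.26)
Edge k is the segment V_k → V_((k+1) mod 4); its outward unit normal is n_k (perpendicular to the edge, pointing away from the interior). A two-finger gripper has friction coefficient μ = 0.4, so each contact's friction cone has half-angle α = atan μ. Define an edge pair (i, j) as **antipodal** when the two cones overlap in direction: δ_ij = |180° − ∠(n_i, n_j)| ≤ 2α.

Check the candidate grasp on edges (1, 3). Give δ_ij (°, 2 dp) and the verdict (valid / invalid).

α = atan 0.4 = 21.80°;  2α = 43.60°
edge 1: e_1 = (-0.39, -6.31);  n_1 = (-0.9981, +0.0617)
edge 3: e_3 = (-0.24, +4.29);  n_3 = (+0.9984, +0.0559)
∠(n_1, n_3) = 173.26°
δ = |180° − 173.26°| = 6.74°
6.74° ≤ 2α = 43.60°  →  valid

δ = 6.74°, valid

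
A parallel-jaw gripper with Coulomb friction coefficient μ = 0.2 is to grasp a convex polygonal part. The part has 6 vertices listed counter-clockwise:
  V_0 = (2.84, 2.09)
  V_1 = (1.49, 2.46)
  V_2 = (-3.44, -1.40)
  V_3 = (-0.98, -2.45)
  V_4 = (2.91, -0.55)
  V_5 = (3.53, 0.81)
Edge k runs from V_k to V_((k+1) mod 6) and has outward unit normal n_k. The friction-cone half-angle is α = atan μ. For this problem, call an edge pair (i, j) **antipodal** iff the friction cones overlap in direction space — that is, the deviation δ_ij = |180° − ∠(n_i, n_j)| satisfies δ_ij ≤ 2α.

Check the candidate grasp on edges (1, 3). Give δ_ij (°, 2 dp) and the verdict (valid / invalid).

α = atan 0.2 = 11.31°;  2α = 22.62°
edge 1: e_1 = (-4.93, -3.86);  n_1 = (-0.6165, +0.7874)
edge 3: e_3 = (+3.89, +1.90);  n_3 = (+0.4389, -0.8985)
∠(n_1, n_3) = 167.97°
δ = |180° − 167.97°| = 12.03°
12.03° ≤ 2α = 22.62°  →  valid

δ = 12.03°, valid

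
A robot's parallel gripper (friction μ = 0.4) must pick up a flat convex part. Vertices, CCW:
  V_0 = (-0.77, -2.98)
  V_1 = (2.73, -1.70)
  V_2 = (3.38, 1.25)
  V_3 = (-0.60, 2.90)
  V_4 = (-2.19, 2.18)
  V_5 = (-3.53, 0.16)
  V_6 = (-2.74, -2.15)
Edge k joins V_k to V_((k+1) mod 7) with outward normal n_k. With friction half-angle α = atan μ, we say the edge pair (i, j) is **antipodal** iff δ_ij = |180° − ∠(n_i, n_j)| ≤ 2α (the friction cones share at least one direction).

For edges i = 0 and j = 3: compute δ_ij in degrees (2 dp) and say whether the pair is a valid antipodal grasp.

α = atan 0.4 = 21.80°;  2α = 43.60°
edge 0: e_0 = (+3.50, +1.28);  n_0 = (+0.3435, -0.9392)
edge 3: e_3 = (-1.59, -0.72);  n_3 = (-0.4125, +0.9110)
∠(n_0, n_3) = 175.73°
δ = |180° − 175.73°| = 4.27°
4.27° ≤ 2α = 43.60°  →  valid

δ = 4.27°, valid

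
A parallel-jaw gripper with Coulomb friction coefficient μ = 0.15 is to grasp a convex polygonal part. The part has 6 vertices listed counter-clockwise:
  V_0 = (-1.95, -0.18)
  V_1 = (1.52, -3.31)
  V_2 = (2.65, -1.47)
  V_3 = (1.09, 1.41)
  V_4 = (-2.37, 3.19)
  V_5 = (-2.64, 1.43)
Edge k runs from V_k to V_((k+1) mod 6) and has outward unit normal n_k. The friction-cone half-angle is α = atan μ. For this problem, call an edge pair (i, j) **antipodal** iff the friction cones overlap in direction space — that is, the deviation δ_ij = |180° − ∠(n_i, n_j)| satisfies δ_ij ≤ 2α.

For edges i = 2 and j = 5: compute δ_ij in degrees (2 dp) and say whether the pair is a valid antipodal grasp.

δ = 5.24°, valid

α = atan 0.15 = 8.53°;  2α = 17.06°
edge 2: e_2 = (-1.56, +2.88);  n_2 = (+0.8793, +0.4763)
edge 5: e_5 = (+0.69, -1.61);  n_5 = (-0.9191, -0.3939)
∠(n_2, n_5) = 174.76°
δ = |180° − 174.76°| = 5.24°
5.24° ≤ 2α = 17.06°  →  valid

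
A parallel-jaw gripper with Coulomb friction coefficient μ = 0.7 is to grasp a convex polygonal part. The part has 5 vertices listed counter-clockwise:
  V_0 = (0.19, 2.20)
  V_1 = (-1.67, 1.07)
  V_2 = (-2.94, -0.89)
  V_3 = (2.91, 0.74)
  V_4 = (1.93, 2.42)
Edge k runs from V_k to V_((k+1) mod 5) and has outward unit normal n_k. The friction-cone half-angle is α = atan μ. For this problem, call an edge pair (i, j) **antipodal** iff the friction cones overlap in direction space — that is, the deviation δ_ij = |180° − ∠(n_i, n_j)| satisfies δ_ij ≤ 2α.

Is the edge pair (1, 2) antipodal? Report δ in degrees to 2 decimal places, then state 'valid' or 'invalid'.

δ = 41.49°, valid

α = atan 0.7 = 34.99°;  2α = 69.98°
edge 1: e_1 = (-1.27, -1.96);  n_1 = (-0.8392, +0.5438)
edge 2: e_2 = (+5.85, +1.63);  n_2 = (+0.2684, -0.9633)
∠(n_1, n_2) = 138.51°
δ = |180° − 138.51°| = 41.49°
41.49° ≤ 2α = 69.98°  →  valid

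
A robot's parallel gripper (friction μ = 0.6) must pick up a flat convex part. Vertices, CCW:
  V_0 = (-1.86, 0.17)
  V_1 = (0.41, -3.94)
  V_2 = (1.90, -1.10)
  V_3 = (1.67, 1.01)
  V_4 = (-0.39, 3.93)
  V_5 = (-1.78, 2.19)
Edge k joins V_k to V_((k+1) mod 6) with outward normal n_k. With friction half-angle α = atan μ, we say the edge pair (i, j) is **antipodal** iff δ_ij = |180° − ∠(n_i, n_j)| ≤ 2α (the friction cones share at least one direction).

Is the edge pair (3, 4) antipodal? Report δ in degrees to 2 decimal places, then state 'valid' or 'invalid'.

α = atan 0.6 = 30.96°;  2α = 61.93°
edge 3: e_3 = (-2.06, +2.92);  n_3 = (+0.8171, +0.5765)
edge 4: e_4 = (-1.39, -1.74);  n_4 = (-0.7813, +0.6241)
∠(n_3, n_4) = 106.18°
δ = |180° − 106.18°| = 73.82°
73.82° > 2α = 61.93°  →  invalid

δ = 73.82°, invalid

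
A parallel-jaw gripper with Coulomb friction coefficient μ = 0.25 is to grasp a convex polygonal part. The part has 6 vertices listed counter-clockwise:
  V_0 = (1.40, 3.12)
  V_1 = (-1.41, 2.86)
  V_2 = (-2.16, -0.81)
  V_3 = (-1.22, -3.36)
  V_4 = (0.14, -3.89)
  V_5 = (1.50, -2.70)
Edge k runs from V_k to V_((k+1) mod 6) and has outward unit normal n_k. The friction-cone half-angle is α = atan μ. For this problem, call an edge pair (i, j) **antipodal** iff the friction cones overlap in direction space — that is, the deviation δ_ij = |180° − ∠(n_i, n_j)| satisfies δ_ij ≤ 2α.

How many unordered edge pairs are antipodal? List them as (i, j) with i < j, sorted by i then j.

count = 3; pairs: (0,3), (1,5), (2,5)

α = atan 0.25 = 14.04°;  2α = 28.07°
n_0 = (-0.0921, +0.9957)
n_1 = (-0.9798, +0.2002)
n_2 = (-0.9383, -0.3459)
n_3 = (-0.3631, -0.9317)
n_4 = (+0.6585, -0.7526)
n_5 = (+0.9999, +0.0172)
  (0,1): δ = 106.84°  ·
  (0,2): δ = 75.05°  ·
  (0,3): δ = 26.58°  ✓
  (0,4): δ = 35.90°  ·
  (0,5): δ = 85.70°  ·
  (1,2): δ = 148.21°  ·
  (1,3): δ = 99.74°  ·
  (1,4): δ = 37.26°  ·
  (1,5): δ = 12.53°  ✓
  (2,3): δ = 131.53°  ·
  (2,4): δ = 69.05°  ·
  (2,5): δ = 19.25°  ✓
  (3,4): δ = 117.52°  ·
  (3,5): δ = 67.72°  ·
  (4,5): δ = 130.20°  ·
antipodal pairs: 3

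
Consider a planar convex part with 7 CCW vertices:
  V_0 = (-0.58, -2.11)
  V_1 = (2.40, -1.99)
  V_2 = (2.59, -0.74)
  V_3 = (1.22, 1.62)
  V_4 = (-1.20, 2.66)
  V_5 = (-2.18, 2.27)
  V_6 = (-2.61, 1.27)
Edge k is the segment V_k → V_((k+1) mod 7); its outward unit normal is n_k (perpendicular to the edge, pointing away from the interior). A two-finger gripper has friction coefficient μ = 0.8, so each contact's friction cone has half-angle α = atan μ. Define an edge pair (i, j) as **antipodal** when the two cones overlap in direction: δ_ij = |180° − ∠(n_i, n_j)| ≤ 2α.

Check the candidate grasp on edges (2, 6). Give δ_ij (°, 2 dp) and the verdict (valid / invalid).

δ = 0.85°, valid

α = atan 0.8 = 38.66°;  2α = 77.32°
edge 2: e_2 = (-1.37, +2.36);  n_2 = (+0.8648, +0.5020)
edge 6: e_6 = (+2.03, -3.38);  n_6 = (-0.8573, -0.5149)
∠(n_2, n_6) = 179.15°
δ = |180° − 179.15°| = 0.85°
0.85° ≤ 2α = 77.32°  →  valid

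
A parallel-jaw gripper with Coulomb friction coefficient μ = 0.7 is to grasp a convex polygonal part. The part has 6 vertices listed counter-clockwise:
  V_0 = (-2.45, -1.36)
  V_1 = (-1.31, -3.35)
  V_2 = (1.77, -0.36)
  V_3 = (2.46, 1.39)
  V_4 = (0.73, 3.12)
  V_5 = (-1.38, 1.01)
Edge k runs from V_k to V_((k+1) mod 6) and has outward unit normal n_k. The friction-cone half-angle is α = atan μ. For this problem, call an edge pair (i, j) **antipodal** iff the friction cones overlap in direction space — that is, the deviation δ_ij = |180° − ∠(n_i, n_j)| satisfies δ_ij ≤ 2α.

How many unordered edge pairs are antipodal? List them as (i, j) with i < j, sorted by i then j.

α = atan 0.7 = 34.99°;  2α = 69.98°
n_0 = (-0.8677, -0.4971)
n_1 = (+0.6965, -0.7175)
n_2 = (+0.9303, -0.3668)
n_3 = (+0.7071, +0.7071)
n_4 = (-0.7071, +0.7071)
n_5 = (-0.9114, +0.4115)
  (0,1): δ = 75.66°  ·
  (0,2): δ = 51.33°  ✓
  (0,3): δ = 15.19°  ✓
  (0,4): δ = 105.19°  ·
  (0,5): δ = 125.90°  ·
  (1,2): δ = 155.67°  ·
  (1,3): δ = 89.15°  ·
  (1,4): δ = 0.85°  ✓
  (1,5): δ = 21.55°  ✓
  (2,3): δ = 113.48°  ·
  (2,4): δ = 23.48°  ✓
  (2,5): δ = 2.78°  ✓
  (3,4): δ = 90.00°  ·
  (3,5): δ = 69.30°  ✓
  (4,5): δ = 159.30°  ·
antipodal pairs: 7

count = 7; pairs: (0,2), (0,3), (1,4), (1,5), (2,4), (2,5), (3,5)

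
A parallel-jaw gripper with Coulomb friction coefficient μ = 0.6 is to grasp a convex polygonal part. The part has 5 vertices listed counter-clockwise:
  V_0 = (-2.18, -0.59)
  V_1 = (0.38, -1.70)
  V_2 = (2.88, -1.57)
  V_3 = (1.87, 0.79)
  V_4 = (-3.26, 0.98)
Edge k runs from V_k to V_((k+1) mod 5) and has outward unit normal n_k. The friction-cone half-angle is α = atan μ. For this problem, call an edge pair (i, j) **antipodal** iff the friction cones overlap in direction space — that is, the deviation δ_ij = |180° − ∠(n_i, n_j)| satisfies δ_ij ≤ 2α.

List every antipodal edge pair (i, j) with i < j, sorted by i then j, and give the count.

count = 5; pairs: (0,2), (0,3), (1,3), (2,4), (3,4)

α = atan 0.6 = 30.96°;  2α = 61.93°
n_0 = (-0.3978, -0.9175)
n_1 = (+0.0519, -0.9987)
n_2 = (+0.9193, +0.3934)
n_3 = (+0.0370, +0.9993)
n_4 = (-0.8239, -0.5668)
  (0,1): δ = 153.58°  ·
  (0,2): δ = 43.39°  ✓
  (0,3): δ = 21.32°  ✓
  (0,4): δ = 147.97°  ·
  (1,2): δ = 69.81°  ·
  (1,3): δ = 5.10°  ✓
  (1,4): δ = 121.55°  ·
  (2,3): δ = 115.29°  ·
  (2,4): δ = 11.35°  ✓
  (3,4): δ = 53.35°  ✓
antipodal pairs: 5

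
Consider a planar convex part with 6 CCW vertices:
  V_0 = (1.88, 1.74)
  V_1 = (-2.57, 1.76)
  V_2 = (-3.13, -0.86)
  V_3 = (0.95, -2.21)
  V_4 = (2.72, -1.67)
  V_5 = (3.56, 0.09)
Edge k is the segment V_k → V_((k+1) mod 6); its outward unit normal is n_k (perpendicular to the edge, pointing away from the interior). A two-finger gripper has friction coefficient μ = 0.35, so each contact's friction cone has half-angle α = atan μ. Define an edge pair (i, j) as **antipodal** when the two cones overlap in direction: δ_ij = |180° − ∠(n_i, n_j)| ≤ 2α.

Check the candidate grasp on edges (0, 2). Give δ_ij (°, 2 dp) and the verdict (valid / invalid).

α = atan 0.35 = 19.29°;  2α = 38.58°
edge 0: e_0 = (-4.45, +0.02);  n_0 = (+0.0045, +1.0000)
edge 2: e_2 = (+4.08, -1.35);  n_2 = (-0.3141, -0.9494)
∠(n_0, n_2) = 161.95°
δ = |180° − 161.95°| = 18.05°
18.05° ≤ 2α = 38.58°  →  valid

δ = 18.05°, valid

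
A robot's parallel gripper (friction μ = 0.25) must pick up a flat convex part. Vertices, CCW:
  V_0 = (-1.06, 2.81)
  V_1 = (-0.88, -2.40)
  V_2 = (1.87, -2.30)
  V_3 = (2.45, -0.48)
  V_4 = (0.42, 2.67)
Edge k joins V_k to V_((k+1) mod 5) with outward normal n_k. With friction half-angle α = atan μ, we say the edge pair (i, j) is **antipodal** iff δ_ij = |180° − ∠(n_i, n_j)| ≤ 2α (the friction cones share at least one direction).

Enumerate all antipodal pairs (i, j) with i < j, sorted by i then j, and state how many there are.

α = atan 0.25 = 14.04°;  2α = 28.07°
n_0 = (-0.9994, -0.0345)
n_1 = (+0.0363, -0.9993)
n_2 = (+0.9528, -0.3036)
n_3 = (+0.8406, +0.5417)
n_4 = (+0.0942, +0.9956)
  (0,1): δ = 89.90°  ·
  (0,2): δ = 19.65°  ✓
  (0,3): δ = 30.82°  ·
  (0,4): δ = 82.62°  ·
  (1,2): δ = 109.76°  ·
  (1,3): δ = 59.28°  ·
  (1,4): δ = 7.49°  ✓
  (2,3): δ = 129.52°  ·
  (2,4): δ = 77.73°  ·
  (3,4): δ = 128.20°  ·
antipodal pairs: 2

count = 2; pairs: (0,2), (1,4)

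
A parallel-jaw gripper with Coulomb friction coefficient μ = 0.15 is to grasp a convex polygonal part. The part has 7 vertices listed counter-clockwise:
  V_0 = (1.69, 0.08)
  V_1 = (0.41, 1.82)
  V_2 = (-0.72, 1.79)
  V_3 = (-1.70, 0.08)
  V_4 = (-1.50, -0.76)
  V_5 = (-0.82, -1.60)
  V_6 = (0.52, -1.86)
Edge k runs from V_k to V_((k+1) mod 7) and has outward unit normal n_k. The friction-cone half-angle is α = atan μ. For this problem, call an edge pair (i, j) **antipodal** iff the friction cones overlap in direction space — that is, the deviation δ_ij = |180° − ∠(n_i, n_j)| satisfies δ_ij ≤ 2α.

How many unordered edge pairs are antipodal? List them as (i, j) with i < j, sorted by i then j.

α = atan 0.15 = 8.53°;  2α = 17.06°
n_0 = (+0.8055, +0.5926)
n_1 = (-0.0265, +0.9996)
n_2 = (-0.8676, +0.4972)
n_3 = (-0.9728, -0.2316)
n_4 = (-0.7772, -0.6292)
n_5 = (-0.1905, -0.9817)
n_6 = (+0.8563, -0.5164)
  (0,1): δ = 124.82°  ·
  (0,2): δ = 66.16°  ·
  (0,3): δ = 22.95°  ·
  (0,4): δ = 2.65°  ✓
  (0,5): δ = 42.68°  ·
  (0,6): δ = 112.57°  ·
  (1,2): δ = 121.34°  ·
  (1,3): δ = 78.13°  ·
  (1,4): δ = 52.53°  ·
  (1,5): δ = 12.50°  ✓
  (1,6): δ = 57.39°  ·
  (2,3): δ = 136.79°  ·
  (2,4): δ = 111.19°  ·
  (2,5): δ = 71.16°  ·
  (2,6): δ = 1.28°  ✓
  (3,4): δ = 154.40°  ·
  (3,5): δ = 114.37°  ·
  (3,6): δ = 44.49°  ·
  (4,5): δ = 139.97°  ·
  (4,6): δ = 70.08°  ·
  (5,6): δ = 110.11°  ·
antipodal pairs: 3

count = 3; pairs: (0,4), (1,5), (2,6)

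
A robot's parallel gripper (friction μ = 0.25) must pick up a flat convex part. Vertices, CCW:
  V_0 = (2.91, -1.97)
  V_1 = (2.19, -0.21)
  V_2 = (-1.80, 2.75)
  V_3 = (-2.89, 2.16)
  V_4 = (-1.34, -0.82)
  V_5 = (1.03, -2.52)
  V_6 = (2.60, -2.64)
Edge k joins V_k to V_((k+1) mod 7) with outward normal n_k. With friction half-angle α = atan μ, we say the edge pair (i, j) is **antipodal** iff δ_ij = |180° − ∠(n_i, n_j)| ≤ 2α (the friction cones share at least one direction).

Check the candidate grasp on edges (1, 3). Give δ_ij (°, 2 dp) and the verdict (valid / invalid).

δ = 25.95°, valid

α = atan 0.25 = 14.04°;  2α = 28.07°
edge 1: e_1 = (-3.99, +2.96);  n_1 = (+0.5958, +0.8031)
edge 3: e_3 = (+1.55, -2.98);  n_3 = (-0.8872, -0.4614)
∠(n_1, n_3) = 154.05°
δ = |180° − 154.05°| = 25.95°
25.95° ≤ 2α = 28.07°  →  valid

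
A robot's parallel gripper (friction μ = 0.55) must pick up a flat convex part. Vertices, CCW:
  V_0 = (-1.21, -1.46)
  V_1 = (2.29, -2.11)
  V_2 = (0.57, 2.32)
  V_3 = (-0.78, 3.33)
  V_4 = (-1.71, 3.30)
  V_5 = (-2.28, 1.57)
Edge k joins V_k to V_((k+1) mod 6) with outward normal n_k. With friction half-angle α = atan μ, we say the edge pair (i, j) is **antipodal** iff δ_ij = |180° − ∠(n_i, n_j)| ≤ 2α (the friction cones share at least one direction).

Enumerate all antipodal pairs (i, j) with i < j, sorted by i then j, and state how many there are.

α = atan 0.55 = 28.81°;  2α = 57.62°
n_0 = (-0.1826, -0.9832)
n_1 = (+0.9322, +0.3619)
n_2 = (+0.5991, +0.8007)
n_3 = (-0.0322, +0.9995)
n_4 = (-0.9498, +0.3129)
n_5 = (-0.9429, -0.3330)
  (0,1): δ = 58.26°  ·
  (0,2): δ = 26.28°  ✓
  (0,3): δ = 12.37°  ✓
  (0,4): δ = 82.28°  ·
  (0,5): δ = 119.97°  ·
  (1,2): δ = 148.02°  ·
  (1,3): δ = 109.37°  ·
  (1,4): δ = 39.46°  ✓
  (1,5): δ = 1.77°  ✓
  (2,3): δ = 141.35°  ·
  (2,4): δ = 71.43°  ·
  (2,5): δ = 33.75°  ✓
  (3,4): δ = 110.08°  ·
  (3,5): δ = 72.40°  ·
  (4,5): δ = 142.31°  ·
antipodal pairs: 5

count = 5; pairs: (0,2), (0,3), (1,4), (1,5), (2,5)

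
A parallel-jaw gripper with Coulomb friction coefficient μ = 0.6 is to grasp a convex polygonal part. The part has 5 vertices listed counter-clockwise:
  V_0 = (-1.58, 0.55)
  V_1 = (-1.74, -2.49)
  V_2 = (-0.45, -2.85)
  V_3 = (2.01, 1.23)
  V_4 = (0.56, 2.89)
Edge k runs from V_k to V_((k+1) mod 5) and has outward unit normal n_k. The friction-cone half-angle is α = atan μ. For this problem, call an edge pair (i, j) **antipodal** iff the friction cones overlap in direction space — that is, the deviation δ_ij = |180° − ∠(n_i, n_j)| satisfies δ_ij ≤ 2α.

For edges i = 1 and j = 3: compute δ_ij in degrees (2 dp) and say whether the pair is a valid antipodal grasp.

α = atan 0.6 = 30.96°;  2α = 61.93°
edge 1: e_1 = (+1.29, -0.36);  n_1 = (-0.2688, -0.9632)
edge 3: e_3 = (-1.45, +1.66);  n_3 = (+0.7531, +0.6579)
∠(n_1, n_3) = 146.73°
δ = |180° − 146.73°| = 33.27°
33.27° ≤ 2α = 61.93°  →  valid

δ = 33.27°, valid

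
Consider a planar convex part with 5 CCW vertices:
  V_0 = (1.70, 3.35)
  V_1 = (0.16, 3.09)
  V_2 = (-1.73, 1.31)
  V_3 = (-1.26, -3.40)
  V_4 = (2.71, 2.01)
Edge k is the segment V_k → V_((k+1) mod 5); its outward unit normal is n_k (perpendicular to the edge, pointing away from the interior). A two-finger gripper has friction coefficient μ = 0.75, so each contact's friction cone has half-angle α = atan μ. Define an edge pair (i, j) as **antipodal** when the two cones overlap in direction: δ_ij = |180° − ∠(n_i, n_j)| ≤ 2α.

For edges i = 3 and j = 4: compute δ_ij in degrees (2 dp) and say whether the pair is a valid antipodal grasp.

δ = 106.72°, invalid

α = atan 0.75 = 36.87°;  2α = 73.74°
edge 3: e_3 = (+3.97, +5.41);  n_3 = (+0.8062, -0.5916)
edge 4: e_4 = (-1.01, +1.34);  n_4 = (+0.7986, +0.6019)
∠(n_3, n_4) = 73.28°
δ = |180° − 73.28°| = 106.72°
106.72° > 2α = 73.74°  →  invalid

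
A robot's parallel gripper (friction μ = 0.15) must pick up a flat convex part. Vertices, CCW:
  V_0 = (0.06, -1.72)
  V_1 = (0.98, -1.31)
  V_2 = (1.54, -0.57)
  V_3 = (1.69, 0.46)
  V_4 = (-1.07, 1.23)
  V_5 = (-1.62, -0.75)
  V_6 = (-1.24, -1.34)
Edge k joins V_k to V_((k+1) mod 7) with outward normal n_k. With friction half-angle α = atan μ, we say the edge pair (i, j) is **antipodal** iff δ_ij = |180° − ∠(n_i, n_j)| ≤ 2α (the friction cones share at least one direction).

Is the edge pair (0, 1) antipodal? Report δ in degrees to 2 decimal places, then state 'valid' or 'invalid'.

δ = 151.14°, invalid

α = atan 0.15 = 8.53°;  2α = 17.06°
edge 0: e_0 = (+0.92, +0.41);  n_0 = (+0.4071, -0.9134)
edge 1: e_1 = (+0.56, +0.74);  n_1 = (+0.7974, -0.6034)
∠(n_0, n_1) = 28.86°
δ = |180° − 28.86°| = 151.14°
151.14° > 2α = 17.06°  →  invalid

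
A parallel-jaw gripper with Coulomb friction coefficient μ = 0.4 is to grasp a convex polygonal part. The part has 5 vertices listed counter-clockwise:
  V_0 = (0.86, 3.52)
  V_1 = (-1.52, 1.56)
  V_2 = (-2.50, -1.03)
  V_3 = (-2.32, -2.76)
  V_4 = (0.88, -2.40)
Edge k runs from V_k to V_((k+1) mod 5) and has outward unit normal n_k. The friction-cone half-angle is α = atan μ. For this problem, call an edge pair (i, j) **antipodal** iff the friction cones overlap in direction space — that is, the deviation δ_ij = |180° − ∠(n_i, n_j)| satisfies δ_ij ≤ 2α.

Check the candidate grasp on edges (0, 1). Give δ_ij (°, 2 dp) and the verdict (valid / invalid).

α = atan 0.4 = 21.80°;  2α = 43.60°
edge 0: e_0 = (-2.38, -1.96);  n_0 = (-0.6357, +0.7719)
edge 1: e_1 = (-0.98, -2.59);  n_1 = (-0.9353, +0.3539)
∠(n_0, n_1) = 29.80°
δ = |180° − 29.80°| = 150.20°
150.20° > 2α = 43.60°  →  invalid

δ = 150.20°, invalid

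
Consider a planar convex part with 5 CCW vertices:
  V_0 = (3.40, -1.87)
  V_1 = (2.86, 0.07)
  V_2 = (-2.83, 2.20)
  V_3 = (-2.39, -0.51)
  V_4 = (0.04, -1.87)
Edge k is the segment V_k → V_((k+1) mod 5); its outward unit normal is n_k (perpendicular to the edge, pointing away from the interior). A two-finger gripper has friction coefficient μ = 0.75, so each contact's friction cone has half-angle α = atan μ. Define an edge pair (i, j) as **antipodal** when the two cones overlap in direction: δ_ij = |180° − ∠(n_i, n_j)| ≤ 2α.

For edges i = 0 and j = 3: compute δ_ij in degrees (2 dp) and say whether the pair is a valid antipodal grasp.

δ = 45.21°, valid

α = atan 0.75 = 36.87°;  2α = 73.74°
edge 0: e_0 = (-0.54, +1.94);  n_0 = (+0.9634, +0.2682)
edge 3: e_3 = (+2.43, -1.36);  n_3 = (-0.4884, -0.8726)
∠(n_0, n_3) = 134.79°
δ = |180° − 134.79°| = 45.21°
45.21° ≤ 2α = 73.74°  →  valid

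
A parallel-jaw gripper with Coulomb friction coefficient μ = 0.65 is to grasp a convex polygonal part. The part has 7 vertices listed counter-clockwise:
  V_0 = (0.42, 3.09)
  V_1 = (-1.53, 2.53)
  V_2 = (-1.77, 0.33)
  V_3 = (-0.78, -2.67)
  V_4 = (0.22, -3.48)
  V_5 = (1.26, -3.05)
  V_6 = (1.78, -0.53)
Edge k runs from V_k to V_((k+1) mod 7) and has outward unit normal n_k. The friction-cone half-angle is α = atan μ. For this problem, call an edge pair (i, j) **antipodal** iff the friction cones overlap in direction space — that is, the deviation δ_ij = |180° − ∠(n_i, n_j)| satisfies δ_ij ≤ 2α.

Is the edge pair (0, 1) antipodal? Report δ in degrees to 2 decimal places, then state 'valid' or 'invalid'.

α = atan 0.65 = 33.02°;  2α = 66.05°
edge 0: e_0 = (-1.95, -0.56);  n_0 = (-0.2760, +0.9612)
edge 1: e_1 = (-0.24, -2.20);  n_1 = (-0.9941, +0.1084)
∠(n_0, n_1) = 67.75°
δ = |180° − 67.75°| = 112.25°
112.25° > 2α = 66.05°  →  invalid

δ = 112.25°, invalid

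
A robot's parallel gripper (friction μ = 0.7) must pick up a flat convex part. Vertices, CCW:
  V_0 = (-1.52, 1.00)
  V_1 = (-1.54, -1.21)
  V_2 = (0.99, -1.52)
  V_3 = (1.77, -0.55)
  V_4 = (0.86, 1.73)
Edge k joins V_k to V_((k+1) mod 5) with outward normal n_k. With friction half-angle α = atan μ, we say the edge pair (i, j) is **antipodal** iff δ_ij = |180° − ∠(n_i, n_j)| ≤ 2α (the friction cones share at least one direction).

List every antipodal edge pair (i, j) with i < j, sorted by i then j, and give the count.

count = 5; pairs: (0,2), (0,3), (1,3), (1,4), (2,4)

α = atan 0.7 = 34.99°;  2α = 69.98°
n_0 = (-1.0000, +0.0090)
n_1 = (-0.1216, -0.9926)
n_2 = (+0.7793, -0.6267)
n_3 = (+0.9288, +0.3707)
n_4 = (-0.2932, +0.9560)
  (0,1): δ = 96.47°  ·
  (0,2): δ = 38.29°  ✓
  (0,3): δ = 22.28°  ✓
  (0,4): δ = 107.57°  ·
  (1,2): δ = 121.82°  ·
  (1,3): δ = 61.26°  ✓
  (1,4): δ = 24.04°  ✓
  (2,3): δ = 119.44°  ·
  (2,4): δ = 34.14°  ✓
  (3,4): δ = 94.71°  ·
antipodal pairs: 5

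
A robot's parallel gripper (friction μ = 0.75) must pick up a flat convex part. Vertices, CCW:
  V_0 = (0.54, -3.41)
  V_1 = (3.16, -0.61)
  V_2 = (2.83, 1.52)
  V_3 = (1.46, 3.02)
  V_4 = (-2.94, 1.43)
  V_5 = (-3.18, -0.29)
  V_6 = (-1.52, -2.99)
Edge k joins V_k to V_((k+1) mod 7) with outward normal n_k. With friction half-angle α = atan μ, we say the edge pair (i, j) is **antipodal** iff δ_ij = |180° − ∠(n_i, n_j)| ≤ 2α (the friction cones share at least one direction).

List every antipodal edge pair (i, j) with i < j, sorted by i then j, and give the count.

α = atan 0.75 = 36.87°;  2α = 73.74°
n_0 = (+0.7302, -0.6832)
n_1 = (+0.9882, +0.1531)
n_2 = (+0.7384, +0.6744)
n_3 = (-0.3399, +0.9405)
n_4 = (-0.9904, +0.1382)
n_5 = (-0.8519, -0.5237)
n_6 = (-0.1998, -0.9798)
  (0,1): δ = 128.10°  ·
  (0,2): δ = 94.50°  ·
  (0,3): δ = 27.03°  ✓
  (0,4): δ = 35.15°  ✓
  (0,5): δ = 74.68°  ·
  (0,6): δ = 121.57°  ·
  (1,2): δ = 146.40°  ·
  (1,3): δ = 78.94°  ·
  (1,4): δ = 16.75°  ✓
  (1,5): δ = 22.78°  ✓
  (1,6): δ = 69.67°  ✓
  (2,3): δ = 112.54°  ·
  (2,4): δ = 50.35°  ✓
  (2,5): δ = 10.82°  ✓
  (2,6): δ = 36.07°  ✓
  (3,4): δ = 117.81°  ·
  (3,5): δ = 78.28°  ·
  (3,6): δ = 31.39°  ✓
  (4,5): δ = 140.47°  ·
  (4,6): δ = 93.58°  ·
  (5,6): δ = 133.11°  ·
antipodal pairs: 9

count = 9; pairs: (0,3), (0,4), (1,4), (1,5), (1,6), (2,4), (2,5), (2,6), (3,6)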